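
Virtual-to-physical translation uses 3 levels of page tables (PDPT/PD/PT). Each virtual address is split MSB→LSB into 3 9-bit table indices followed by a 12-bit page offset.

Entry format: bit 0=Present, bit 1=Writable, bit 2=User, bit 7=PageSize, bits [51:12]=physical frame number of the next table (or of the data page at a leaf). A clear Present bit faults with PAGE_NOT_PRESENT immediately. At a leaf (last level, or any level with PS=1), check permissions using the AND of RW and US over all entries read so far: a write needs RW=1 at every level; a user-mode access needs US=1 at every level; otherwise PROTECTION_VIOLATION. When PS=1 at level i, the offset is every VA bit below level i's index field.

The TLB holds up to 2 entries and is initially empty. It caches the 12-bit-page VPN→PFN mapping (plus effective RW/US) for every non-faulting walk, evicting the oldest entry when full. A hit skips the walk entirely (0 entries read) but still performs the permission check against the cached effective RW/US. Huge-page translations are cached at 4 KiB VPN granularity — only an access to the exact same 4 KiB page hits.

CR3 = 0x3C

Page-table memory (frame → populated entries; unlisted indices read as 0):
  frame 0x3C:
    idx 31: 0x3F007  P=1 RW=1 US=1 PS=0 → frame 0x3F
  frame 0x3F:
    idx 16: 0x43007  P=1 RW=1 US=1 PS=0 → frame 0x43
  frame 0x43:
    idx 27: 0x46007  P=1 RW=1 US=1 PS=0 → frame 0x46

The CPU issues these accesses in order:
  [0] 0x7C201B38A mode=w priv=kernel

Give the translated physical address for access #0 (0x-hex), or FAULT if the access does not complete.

Trace:
#0 VA=0x7C201B38A (w,kernel):
  L0: frame=0x3C idx=31 entry=0x3F007 [P=1 RW=1 US=1 PS=0]
  L1: frame=0x3F idx=16 entry=0x43007 [P=1 RW=1 US=1 PS=0]
  L2: frame=0x43 idx=27 entry=0x46007 [P=1 RW=1 US=1 PS=0]
  → PA=0x4638A  (3 entries read)

Access #0 PA: 0x4638A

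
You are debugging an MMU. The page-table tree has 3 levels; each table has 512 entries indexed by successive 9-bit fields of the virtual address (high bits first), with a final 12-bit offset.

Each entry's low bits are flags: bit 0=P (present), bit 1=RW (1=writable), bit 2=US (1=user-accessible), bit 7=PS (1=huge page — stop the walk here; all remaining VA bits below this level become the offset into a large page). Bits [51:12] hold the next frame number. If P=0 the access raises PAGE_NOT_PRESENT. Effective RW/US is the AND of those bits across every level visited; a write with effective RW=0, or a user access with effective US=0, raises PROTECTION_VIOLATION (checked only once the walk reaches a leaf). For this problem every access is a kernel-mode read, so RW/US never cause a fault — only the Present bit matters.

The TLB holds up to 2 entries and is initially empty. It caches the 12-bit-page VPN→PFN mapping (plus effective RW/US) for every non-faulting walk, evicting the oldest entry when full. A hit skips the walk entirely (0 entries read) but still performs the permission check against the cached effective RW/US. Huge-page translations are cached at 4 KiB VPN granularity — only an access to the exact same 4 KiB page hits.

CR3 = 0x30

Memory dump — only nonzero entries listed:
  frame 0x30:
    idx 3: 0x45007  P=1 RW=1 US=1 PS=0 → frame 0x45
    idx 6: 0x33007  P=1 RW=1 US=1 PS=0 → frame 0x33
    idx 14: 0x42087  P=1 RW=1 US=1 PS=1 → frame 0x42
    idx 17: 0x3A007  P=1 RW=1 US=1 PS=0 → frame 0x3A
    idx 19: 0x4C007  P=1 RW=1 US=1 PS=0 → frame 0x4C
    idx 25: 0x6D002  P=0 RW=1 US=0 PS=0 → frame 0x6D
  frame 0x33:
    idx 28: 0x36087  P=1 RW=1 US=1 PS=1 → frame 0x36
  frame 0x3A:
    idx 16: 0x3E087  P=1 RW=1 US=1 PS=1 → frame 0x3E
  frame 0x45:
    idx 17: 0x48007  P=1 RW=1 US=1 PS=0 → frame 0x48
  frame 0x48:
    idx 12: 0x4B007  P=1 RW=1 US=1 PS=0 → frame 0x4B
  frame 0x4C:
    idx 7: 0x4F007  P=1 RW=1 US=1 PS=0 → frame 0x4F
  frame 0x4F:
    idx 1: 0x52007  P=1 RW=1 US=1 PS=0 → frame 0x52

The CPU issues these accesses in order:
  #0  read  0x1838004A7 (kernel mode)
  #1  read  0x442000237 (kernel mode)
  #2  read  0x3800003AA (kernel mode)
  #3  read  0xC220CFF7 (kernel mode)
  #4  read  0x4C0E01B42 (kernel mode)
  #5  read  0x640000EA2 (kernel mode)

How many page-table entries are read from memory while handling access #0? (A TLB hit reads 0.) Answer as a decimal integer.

Per-access translation:
#0 VA=0x1838004A7 (r,kernel):
  L0: frame=0x30 idx=6 entry=0x33007 [P=1 RW=1 US=1 PS=0]
  L1: frame=0x33 idx=28 entry=0x36087 [P=1 RW=1 US=1 PS=1]
  ✓ 0x364A7 (huge @L1)  — 2 lookups
#1 VA=0x442000237 (r,kernel):
  L0: frame=0x30 idx=17 entry=0x3A007 [P=1 RW=1 US=1 PS=0]
  L1: frame=0x3A idx=16 entry=0x3E087 [P=1 RW=1 US=1 PS=1]
  ✓ 0x3E237 (huge @L1)  — 2 lookups
#2 VA=0x3800003AA (r,kernel):
  L0: frame=0x30 idx=14 entry=0x42087 [P=1 RW=1 US=1 PS=1]
  ✓ 0x423AA (huge @L0)  — 1 lookups
#3 VA=0xC220CFF7 (r,kernel):
  L0: frame=0x30 idx=3 entry=0x45007 [P=1 RW=1 US=1 PS=0]
  L1: frame=0x45 idx=17 entry=0x48007 [P=1 RW=1 US=1 PS=0]
  L2: frame=0x48 idx=12 entry=0x4B007 [P=1 RW=1 US=1 PS=0]
  ✓ 0x4BFF7  — 3 lookups
#4 VA=0x4C0E01B42 (r,kernel):
  L0: frame=0x30 idx=19 entry=0x4C007 [P=1 RW=1 US=1 PS=0]
  L1: frame=0x4C idx=7 entry=0x4F007 [P=1 RW=1 US=1 PS=0]
  L2: frame=0x4F idx=1 entry=0x52007 [P=1 RW=1 US=1 PS=0]
  ✓ 0x52B42  — 3 lookups
#5 VA=0x640000EA2 (r,kernel):
  L0: frame=0x30 idx=25 entry=0x6D002 [P=0 RW=1 US=0 PS=0]
  ⇒ fault: PAGE_NOT_PRESENT  — 1 lookups

Entries read for #0: 2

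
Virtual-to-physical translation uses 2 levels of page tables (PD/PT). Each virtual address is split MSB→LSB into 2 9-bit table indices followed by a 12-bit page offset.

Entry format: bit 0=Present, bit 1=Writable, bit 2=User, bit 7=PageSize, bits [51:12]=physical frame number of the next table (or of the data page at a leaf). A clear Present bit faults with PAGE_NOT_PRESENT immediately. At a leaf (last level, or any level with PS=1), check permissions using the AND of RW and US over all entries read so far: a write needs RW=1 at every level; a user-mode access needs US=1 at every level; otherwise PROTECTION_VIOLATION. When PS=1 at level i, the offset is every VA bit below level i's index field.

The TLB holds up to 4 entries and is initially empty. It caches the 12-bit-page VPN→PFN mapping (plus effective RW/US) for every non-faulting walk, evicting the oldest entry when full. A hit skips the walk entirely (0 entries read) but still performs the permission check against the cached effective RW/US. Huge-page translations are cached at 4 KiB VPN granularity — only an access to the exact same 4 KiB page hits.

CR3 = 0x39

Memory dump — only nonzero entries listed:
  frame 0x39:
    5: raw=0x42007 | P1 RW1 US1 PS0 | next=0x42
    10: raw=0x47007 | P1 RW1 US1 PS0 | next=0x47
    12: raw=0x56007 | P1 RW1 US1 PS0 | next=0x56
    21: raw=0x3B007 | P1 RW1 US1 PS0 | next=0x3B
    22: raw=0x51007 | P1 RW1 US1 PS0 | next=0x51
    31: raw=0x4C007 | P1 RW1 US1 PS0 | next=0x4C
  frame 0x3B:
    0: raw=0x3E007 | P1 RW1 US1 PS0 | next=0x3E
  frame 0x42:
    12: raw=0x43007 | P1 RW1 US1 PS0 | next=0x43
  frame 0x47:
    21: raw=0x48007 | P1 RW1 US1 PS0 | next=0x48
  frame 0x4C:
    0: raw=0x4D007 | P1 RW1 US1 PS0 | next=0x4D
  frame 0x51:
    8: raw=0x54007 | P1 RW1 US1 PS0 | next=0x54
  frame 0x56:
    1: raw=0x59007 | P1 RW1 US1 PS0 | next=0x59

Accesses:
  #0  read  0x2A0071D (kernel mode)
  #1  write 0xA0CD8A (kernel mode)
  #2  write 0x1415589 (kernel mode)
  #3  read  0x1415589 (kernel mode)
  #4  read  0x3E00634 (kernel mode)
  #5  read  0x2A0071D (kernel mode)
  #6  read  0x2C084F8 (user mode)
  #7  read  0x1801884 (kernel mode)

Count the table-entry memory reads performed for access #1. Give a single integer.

Walk each access:
#0 VA=0x2A0071D (r,kernel):
  L0: frame=0x39 idx=21 entry=0x3B007 [P=1 RW=1 US=1 PS=0]
  L1: frame=0x3B idx=0 entry=0x3E007 [P=1 RW=1 US=1 PS=0]
  ⇒ phys 0x3E71D  [2 reads]
#1 VA=0xA0CD8A (w,kernel):
  L0: frame=0x39 idx=5 entry=0x42007 [P=1 RW=1 US=1 PS=0]
  L1: frame=0x42 idx=12 entry=0x43007 [P=1 RW=1 US=1 PS=0]
  ⇒ phys 0x43D8A  [2 reads]
#2 VA=0x1415589 (w,kernel):
  L0: frame=0x39 idx=10 entry=0x47007 [P=1 RW=1 US=1 PS=0]
  L1: frame=0x47 idx=21 entry=0x48007 [P=1 RW=1 US=1 PS=0]
  ⇒ phys 0x48589  [2 reads]
#3 VA=0x1415589 (r,kernel):
  TLB hit vpn=0x1415 → PA=0x48589
#4 VA=0x3E00634 (r,kernel):
  L0: frame=0x39 idx=31 entry=0x4C007 [P=1 RW=1 US=1 PS=0]
  L1: frame=0x4C idx=0 entry=0x4D007 [P=1 RW=1 US=1 PS=0]
  ⇒ phys 0x4D634  [2 reads]
#5 VA=0x2A0071D (r,kernel):
  TLB hit vpn=0x2A00 → PA=0x3E71D
#6 VA=0x2C084F8 (r,user):
  L0: frame=0x39 idx=22 entry=0x51007 [P=1 RW=1 US=1 PS=0]
  L1: frame=0x51 idx=8 entry=0x54007 [P=1 RW=1 US=1 PS=0]
  ⇒ phys 0x544F8  [2 reads]
#7 VA=0x1801884 (r,kernel):
  L0: frame=0x39 idx=12 entry=0x56007 [P=1 RW=1 US=1 PS=0]
  L1: frame=0x56 idx=1 entry=0x59007 [P=1 RW=1 US=1 PS=0]
  ⇒ phys 0x59884  [2 reads]

Entries read for #1: 2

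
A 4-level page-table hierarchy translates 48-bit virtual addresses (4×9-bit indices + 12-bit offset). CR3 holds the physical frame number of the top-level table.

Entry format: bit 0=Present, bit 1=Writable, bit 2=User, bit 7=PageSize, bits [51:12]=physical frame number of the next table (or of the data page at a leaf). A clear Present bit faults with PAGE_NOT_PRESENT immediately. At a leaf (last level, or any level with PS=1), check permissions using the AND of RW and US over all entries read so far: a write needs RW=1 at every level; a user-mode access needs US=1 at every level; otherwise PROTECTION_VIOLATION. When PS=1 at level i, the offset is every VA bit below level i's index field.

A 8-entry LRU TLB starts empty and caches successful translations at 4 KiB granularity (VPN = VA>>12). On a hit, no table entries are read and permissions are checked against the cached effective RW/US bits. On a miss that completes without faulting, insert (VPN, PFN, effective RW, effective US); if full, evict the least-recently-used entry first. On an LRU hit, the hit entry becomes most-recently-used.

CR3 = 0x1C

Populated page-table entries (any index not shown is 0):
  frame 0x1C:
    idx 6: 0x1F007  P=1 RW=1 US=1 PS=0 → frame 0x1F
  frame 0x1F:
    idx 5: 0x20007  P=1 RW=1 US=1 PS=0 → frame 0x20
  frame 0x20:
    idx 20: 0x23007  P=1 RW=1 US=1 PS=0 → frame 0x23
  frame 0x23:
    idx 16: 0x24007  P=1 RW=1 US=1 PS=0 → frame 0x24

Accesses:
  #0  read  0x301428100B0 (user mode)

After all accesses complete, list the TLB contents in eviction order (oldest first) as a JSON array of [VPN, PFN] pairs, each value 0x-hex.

Per-access translation:
#0 VA=0x301428100B0 (r,user):
  lvl0: tbl 0x1C, slot 6 ⇒ 0x1F007 (P1/RW1/US1/PS0)
  lvl1: tbl 0x1F, slot 5 ⇒ 0x20007 (P1/RW1/US1/PS0)
  lvl2: tbl 0x20, slot 20 ⇒ 0x23007 (P1/RW1/US1/PS0)
  lvl3: tbl 0x23, slot 16 ⇒ 0x24007 (P1/RW1/US1/PS0)
  ⇒ phys 0x240B0  [4 reads]

TLB: [["0x30142810", "0x24"]]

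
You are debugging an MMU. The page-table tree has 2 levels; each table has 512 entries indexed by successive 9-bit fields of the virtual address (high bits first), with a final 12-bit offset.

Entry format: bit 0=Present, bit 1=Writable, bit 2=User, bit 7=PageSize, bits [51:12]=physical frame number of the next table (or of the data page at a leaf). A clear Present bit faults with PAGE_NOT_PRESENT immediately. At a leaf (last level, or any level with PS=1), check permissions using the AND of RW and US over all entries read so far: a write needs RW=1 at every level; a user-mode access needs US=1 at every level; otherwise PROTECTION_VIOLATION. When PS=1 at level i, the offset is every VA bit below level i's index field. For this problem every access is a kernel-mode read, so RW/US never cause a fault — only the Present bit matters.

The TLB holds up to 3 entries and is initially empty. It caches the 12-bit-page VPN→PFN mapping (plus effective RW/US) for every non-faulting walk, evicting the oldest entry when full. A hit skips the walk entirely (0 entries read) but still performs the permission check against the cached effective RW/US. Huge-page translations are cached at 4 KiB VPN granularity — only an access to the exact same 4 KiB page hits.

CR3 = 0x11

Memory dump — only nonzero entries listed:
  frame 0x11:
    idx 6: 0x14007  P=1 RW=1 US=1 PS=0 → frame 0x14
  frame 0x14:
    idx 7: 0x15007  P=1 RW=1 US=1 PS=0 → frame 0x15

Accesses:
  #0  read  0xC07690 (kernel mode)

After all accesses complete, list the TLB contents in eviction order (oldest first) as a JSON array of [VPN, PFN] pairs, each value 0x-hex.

Walk each access:
#0 VA=0xC07690 (r,kernel):
  L0 @0x11[6] → 0x14007  P=1,RW=1,US=1,PS=0
  L1 @0x14[7] → 0x15007  P=1,RW=1,US=1,PS=0
  ⇒ phys 0x15690  [2 reads]

TLB: [["0xC07", "0x15"]]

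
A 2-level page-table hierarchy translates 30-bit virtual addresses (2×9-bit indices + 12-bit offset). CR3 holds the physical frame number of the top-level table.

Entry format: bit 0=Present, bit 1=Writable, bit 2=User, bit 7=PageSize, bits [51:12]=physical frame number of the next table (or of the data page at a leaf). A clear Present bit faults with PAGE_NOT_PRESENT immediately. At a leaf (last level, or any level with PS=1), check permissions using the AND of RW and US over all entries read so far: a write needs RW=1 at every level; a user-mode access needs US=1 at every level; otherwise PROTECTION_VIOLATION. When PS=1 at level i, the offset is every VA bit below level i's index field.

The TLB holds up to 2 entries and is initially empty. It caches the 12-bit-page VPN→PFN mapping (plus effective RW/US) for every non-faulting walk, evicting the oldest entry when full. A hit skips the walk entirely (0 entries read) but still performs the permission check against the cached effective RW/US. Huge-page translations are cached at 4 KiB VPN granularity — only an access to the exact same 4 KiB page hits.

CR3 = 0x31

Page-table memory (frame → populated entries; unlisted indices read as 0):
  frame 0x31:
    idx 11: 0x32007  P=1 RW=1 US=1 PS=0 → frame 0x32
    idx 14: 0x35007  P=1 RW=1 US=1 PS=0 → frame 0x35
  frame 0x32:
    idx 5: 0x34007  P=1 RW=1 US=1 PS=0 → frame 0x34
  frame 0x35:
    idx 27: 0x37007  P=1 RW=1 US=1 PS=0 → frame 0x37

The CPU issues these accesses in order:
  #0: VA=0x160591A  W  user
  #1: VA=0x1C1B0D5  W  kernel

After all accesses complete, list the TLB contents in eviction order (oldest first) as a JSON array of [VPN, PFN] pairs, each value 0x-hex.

Per-access translation:
#0 VA=0x160591A (w,user):
  L0: frame=0x31 idx=11 entry=0x32007 [P=1 RW=1 US=1 PS=0]
  L1: frame=0x32 idx=5 entry=0x34007 [P=1 RW=1 US=1 PS=0]
  ✓ 0x3491A  — 2 lookups
#1 VA=0x1C1B0D5 (w,kernel):
  L0: frame=0x31 idx=14 entry=0x35007 [P=1 RW=1 US=1 PS=0]
  L1: frame=0x35 idx=27 entry=0x37007 [P=1 RW=1 US=1 PS=0]
  ✓ 0x370D5  — 2 lookups

TLB: [["0x1605", "0x34"], ["0x1C1B", "0x37"]]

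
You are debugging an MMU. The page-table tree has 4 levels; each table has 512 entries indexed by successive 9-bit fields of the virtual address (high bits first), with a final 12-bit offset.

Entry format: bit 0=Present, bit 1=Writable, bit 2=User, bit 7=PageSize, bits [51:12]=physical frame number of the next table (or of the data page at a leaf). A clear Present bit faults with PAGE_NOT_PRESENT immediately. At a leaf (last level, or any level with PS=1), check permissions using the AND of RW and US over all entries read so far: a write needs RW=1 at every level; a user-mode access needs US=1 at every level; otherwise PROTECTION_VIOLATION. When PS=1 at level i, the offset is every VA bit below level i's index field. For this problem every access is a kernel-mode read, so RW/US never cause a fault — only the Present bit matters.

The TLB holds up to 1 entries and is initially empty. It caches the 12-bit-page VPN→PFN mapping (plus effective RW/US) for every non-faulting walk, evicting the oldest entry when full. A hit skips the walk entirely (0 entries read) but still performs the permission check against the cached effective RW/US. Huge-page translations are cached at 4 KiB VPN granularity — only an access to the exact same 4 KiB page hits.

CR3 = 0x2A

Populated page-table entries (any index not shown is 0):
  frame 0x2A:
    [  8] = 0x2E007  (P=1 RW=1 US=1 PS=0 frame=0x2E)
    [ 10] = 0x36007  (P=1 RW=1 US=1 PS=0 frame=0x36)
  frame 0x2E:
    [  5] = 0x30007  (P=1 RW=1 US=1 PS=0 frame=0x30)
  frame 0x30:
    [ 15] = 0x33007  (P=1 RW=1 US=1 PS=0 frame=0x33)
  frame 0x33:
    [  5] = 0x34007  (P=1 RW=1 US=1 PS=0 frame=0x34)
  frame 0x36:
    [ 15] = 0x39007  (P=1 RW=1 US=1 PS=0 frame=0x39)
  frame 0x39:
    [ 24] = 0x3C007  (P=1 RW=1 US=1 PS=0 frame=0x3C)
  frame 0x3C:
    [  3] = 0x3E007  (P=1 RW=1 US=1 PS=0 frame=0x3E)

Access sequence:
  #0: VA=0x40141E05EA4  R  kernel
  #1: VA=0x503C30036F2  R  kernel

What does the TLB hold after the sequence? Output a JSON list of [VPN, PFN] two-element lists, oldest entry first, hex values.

Per-access translation:
#0 VA=0x40141E05EA4 (r,kernel):
  L0 @0x2A[8] → 0x2E007  P=1,RW=1,US=1,PS=0
  L1 @0x2E[5] → 0x30007  P=1,RW=1,US=1,PS=0
  L2 @0x30[15] → 0x33007  P=1,RW=1,US=1,PS=0
  L3 @0x33[5] → 0x34007  P=1,RW=1,US=1,PS=0
  ⇒ phys 0x34EA4  [4 reads]
#1 VA=0x503C30036F2 (r,kernel):
  L0 @0x2A[10] → 0x36007  P=1,RW=1,US=1,PS=0
  L1 @0x36[15] → 0x39007  P=1,RW=1,US=1,PS=0
  L2 @0x39[24] → 0x3C007  P=1,RW=1,US=1,PS=0
  L3 @0x3C[3] → 0x3E007  P=1,RW=1,US=1,PS=0
  ⇒ phys 0x3E6F2  [4 reads]

TLB: [["0x503C3003", "0x3E"]]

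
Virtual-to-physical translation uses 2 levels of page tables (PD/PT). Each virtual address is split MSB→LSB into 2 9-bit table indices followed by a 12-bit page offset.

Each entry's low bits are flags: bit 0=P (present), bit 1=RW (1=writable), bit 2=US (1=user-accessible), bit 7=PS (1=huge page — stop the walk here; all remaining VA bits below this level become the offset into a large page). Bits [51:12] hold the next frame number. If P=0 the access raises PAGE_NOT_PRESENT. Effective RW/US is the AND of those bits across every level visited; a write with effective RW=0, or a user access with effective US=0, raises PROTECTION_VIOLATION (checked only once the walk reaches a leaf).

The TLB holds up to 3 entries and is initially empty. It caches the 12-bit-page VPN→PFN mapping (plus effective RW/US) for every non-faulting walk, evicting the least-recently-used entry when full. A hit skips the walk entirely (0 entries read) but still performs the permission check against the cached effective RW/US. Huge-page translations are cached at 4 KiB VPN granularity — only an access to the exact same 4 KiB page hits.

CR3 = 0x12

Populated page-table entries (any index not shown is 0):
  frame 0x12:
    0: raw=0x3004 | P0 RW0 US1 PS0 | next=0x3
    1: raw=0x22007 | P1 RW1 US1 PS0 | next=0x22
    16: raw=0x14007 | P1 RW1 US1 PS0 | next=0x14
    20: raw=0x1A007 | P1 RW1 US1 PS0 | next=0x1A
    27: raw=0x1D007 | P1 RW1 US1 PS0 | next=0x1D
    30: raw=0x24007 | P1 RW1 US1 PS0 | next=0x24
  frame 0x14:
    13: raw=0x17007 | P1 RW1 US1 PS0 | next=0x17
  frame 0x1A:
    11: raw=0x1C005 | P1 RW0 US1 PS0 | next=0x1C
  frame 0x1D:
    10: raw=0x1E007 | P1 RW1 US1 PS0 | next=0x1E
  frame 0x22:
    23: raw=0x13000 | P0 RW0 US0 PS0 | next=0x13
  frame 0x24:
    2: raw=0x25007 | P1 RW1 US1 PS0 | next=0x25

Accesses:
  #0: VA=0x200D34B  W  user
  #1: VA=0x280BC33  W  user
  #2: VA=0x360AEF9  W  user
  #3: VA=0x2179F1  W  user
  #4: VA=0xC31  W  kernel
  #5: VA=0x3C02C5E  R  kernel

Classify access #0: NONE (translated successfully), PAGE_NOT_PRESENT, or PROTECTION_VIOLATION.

Trace:
#0 VA=0x200D34B (w,user):
  lvl0: tbl 0x12, slot 16 ⇒ 0x14007 (P1/RW1/US1/PS0)
  lvl1: tbl 0x14, slot 13 ⇒ 0x17007 (P1/RW1/US1/PS0)
  → PA=0x1734B  (2 entries read)
#1 VA=0x280BC33 (w,user):
  lvl0: tbl 0x12, slot 20 ⇒ 0x1A007 (P1/RW1/US1/PS0)
  lvl1: tbl 0x1A, slot 11 ⇒ 0x1C005 (P1/RW0/US1/PS0)
  ✗ PROTECTION_VIOLATION  [2 reads]
#2 VA=0x360AEF9 (w,user):
  lvl0: tbl 0x12, slot 27 ⇒ 0x1D007 (P1/RW1/US1/PS0)
  lvl1: tbl 0x1D, slot 10 ⇒ 0x1E007 (P1/RW1/US1/PS0)
  → PA=0x1EEF9  (2 entries read)
#3 VA=0x2179F1 (w,user):
  lvl0: tbl 0x12, slot 1 ⇒ 0x22007 (P1/RW1/US1/PS0)
  lvl1: tbl 0x22, slot 23 ⇒ 0x13000 (P0/RW0/US0/PS0)
  ✗ PAGE_NOT_PRESENT  [2 reads]
#4 VA=0xC31 (w,kernel):
  lvl0: tbl 0x12, slot 0 ⇒ 0x3004 (P0/RW0/US1/PS0)
  ✗ PAGE_NOT_PRESENT  [1 reads]
#5 VA=0x3C02C5E (r,kernel):
  lvl0: tbl 0x12, slot 30 ⇒ 0x24007 (P1/RW1/US1/PS0)
  lvl1: tbl 0x24, slot 2 ⇒ 0x25007 (P1/RW1/US1/PS0)
  → PA=0x25C5E  (2 entries read)

Access #0 fault: NONE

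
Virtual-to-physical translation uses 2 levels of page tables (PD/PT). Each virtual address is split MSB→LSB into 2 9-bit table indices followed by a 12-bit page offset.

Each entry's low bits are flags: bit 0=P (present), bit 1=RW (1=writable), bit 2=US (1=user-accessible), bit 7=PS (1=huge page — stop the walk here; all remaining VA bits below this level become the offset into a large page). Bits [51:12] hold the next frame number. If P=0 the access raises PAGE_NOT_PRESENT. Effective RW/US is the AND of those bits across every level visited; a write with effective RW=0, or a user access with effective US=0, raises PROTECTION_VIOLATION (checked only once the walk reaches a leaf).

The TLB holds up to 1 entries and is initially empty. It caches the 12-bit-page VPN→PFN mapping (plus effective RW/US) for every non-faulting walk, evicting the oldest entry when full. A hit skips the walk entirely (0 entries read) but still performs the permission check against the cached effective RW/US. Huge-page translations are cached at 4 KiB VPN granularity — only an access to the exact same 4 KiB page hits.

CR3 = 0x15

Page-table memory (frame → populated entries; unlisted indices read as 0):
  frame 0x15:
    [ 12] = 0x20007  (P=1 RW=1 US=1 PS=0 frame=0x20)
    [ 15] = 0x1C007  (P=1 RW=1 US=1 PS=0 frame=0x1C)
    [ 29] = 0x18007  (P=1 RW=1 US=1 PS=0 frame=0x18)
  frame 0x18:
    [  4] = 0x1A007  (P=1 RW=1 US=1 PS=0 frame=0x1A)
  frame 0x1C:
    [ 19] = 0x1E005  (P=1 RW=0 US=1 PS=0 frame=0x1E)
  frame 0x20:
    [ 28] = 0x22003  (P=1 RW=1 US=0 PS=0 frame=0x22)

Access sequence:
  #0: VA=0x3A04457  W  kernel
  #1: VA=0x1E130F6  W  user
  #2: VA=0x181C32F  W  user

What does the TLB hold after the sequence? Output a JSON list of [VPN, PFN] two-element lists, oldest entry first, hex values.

Walk each access:
#0 VA=0x3A04457 (w,kernel):
  L0: frame=0x15 idx=29 entry=0x18007 [P=1 RW=1 US=1 PS=0]
  L1: frame=0x18 idx=4 entry=0x1A007 [P=1 RW=1 US=1 PS=0]
  → PA=0x1A457  (2 entries read)
#1 VA=0x1E130F6 (w,user):
  L0: frame=0x15 idx=15 entry=0x1C007 [P=1 RW=1 US=1 PS=0]
  L1: frame=0x1C idx=19 entry=0x1E005 [P=1 RW=0 US=1 PS=0]
  → PROTECTION_VIOLATION  (2 entries read)
#2 VA=0x181C32F (w,user):
  L0: frame=0x15 idx=12 entry=0x20007 [P=1 RW=1 US=1 PS=0]
  L1: frame=0x20 idx=28 entry=0x22003 [P=1 RW=1 US=0 PS=0]
  → PROTECTION_VIOLATION  (2 entries read)

TLB: [["0x3A04", "0x1A"]]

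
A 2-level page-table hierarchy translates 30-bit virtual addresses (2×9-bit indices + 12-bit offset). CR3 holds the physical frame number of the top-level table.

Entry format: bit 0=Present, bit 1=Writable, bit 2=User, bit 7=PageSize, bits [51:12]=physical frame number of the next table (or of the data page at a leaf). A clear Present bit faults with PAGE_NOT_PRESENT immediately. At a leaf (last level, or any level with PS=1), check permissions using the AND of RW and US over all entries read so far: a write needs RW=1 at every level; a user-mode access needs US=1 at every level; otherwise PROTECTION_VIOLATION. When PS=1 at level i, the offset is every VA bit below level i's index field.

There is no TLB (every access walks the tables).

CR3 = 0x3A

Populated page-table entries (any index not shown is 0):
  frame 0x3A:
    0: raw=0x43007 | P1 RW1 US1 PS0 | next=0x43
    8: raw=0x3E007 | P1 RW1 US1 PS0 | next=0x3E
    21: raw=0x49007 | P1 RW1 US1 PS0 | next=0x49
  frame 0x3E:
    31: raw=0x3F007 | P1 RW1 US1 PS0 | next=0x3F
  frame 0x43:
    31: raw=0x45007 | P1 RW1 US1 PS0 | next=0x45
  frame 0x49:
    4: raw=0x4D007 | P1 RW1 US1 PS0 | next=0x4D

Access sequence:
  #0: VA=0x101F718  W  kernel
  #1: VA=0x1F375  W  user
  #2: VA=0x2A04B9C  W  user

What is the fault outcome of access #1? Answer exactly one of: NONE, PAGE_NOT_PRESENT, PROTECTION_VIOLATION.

Trace:
#0 VA=0x101F718 (w,kernel):
  lvl0: tbl 0x3A, slot 8 ⇒ 0x3E007 (P1/RW1/US1/PS0)
  lvl1: tbl 0x3E, slot 31 ⇒ 0x3F007 (P1/RW1/US1/PS0)
  ⇒ phys 0x3F718  [2 reads]
#1 VA=0x1F375 (w,user):
  lvl0: tbl 0x3A, slot 0 ⇒ 0x43007 (P1/RW1/US1/PS0)
  lvl1: tbl 0x43, slot 31 ⇒ 0x45007 (P1/RW1/US1/PS0)
  ⇒ phys 0x45375  [2 reads]
#2 VA=0x2A04B9C (w,user):
  lvl0: tbl 0x3A, slot 21 ⇒ 0x49007 (P1/RW1/US1/PS0)
  lvl1: tbl 0x49, slot 4 ⇒ 0x4D007 (P1/RW1/US1/PS0)
  ⇒ phys 0x4DB9C  [2 reads]

Access #1 fault: NONE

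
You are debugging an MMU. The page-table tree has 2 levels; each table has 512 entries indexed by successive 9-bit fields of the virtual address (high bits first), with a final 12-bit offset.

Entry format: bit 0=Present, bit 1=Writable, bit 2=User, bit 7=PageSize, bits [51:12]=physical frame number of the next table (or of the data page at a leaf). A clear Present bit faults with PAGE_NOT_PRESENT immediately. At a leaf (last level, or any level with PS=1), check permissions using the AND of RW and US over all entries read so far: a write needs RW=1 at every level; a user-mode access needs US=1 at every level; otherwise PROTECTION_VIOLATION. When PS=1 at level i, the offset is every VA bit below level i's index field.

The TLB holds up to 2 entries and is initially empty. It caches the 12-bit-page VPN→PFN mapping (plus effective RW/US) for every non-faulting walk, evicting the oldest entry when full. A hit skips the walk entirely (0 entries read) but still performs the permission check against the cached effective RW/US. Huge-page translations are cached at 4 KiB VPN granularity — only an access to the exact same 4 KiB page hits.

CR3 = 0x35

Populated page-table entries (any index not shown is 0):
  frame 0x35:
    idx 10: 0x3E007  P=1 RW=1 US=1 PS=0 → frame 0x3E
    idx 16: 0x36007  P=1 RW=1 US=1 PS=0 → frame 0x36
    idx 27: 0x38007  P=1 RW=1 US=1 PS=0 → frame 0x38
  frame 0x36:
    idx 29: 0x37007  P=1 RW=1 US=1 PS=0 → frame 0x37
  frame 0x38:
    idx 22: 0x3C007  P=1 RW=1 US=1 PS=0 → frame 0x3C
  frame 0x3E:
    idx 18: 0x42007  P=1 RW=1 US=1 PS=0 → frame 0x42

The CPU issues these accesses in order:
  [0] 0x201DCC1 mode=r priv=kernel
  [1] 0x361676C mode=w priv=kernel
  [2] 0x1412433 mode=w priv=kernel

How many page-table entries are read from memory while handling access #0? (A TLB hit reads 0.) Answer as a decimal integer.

Per-access translation:
#0 VA=0x201DCC1 (r,kernel):
  L0 @0x35[16] → 0x36007  P=1,RW=1,US=1,PS=0
  L1 @0x36[29] → 0x37007  P=1,RW=1,US=1,PS=0
  → PA=0x37CC1  (2 entries read)
#1 VA=0x361676C (w,kernel):
  L0 @0x35[27] → 0x38007  P=1,RW=1,US=1,PS=0
  L1 @0x38[22] → 0x3C007  P=1,RW=1,US=1,PS=0
  → PA=0x3C76C  (2 entries read)
#2 VA=0x1412433 (w,kernel):
  L0 @0x35[10] → 0x3E007  P=1,RW=1,US=1,PS=0
  L1 @0x3E[18] → 0x42007  P=1,RW=1,US=1,PS=0
  → PA=0x42433  (2 entries read)

Entries read for #0: 2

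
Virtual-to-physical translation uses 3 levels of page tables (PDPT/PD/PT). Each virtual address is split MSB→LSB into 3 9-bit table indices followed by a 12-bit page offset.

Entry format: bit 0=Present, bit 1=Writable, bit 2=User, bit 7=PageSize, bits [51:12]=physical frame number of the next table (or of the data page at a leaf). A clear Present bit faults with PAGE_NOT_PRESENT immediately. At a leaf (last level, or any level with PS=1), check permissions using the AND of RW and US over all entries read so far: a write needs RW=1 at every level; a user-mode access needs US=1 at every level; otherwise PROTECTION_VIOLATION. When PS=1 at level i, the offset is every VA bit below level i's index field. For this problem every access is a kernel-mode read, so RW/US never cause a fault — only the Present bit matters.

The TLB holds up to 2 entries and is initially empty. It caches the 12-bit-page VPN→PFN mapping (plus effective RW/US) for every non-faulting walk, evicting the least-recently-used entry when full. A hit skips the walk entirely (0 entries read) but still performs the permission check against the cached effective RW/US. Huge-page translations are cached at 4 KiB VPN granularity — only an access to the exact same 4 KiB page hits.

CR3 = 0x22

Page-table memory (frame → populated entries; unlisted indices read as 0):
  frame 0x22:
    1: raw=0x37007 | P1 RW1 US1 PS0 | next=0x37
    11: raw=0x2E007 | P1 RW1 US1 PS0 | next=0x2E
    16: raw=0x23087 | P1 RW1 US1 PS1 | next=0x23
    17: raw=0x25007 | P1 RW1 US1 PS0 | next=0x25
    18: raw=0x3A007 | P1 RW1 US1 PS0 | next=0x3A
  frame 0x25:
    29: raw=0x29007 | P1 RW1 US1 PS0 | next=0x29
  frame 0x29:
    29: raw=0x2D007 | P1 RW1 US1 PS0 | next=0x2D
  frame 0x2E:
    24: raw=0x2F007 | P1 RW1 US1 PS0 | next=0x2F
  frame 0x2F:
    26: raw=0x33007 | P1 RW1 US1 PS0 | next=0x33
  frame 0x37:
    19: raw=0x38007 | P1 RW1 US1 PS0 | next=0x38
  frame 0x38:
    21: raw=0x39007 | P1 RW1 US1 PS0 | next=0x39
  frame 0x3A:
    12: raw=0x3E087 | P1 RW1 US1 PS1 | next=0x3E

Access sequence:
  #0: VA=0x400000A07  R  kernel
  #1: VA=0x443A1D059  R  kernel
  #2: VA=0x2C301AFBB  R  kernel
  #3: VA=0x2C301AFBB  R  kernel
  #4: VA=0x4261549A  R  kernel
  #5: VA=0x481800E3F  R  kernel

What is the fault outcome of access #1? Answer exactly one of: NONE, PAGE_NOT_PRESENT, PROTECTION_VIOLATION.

Trace:
#0 VA=0x400000A07 (r,kernel):
  lvl0: tbl 0x22, slot 16 ⇒ 0x23087 (P1/RW1/US1/PS1)
  ⇒ phys 0x23A07 (huge @L0)  [1 reads]
#1 VA=0x443A1D059 (r,kernel):
  lvl0: tbl 0x22, slot 17 ⇒ 0x25007 (P1/RW1/US1/PS0)
  lvl1: tbl 0x25, slot 29 ⇒ 0x29007 (P1/RW1/US1/PS0)
  lvl2: tbl 0x29, slot 29 ⇒ 0x2D007 (P1/RW1/US1/PS0)
  ⇒ phys 0x2D059  [3 reads]
#2 VA=0x2C301AFBB (r,kernel):
  lvl0: tbl 0x22, slot 11 ⇒ 0x2E007 (P1/RW1/US1/PS0)
  lvl1: tbl 0x2E, slot 24 ⇒ 0x2F007 (P1/RW1/US1/PS0)
  lvl2: tbl 0x2F, slot 26 ⇒ 0x33007 (P1/RW1/US1/PS0)
  ⇒ phys 0x33FBB  [3 reads]
#3 VA=0x2C301AFBB (r,kernel):
  TLB hit vpn=0x2C301A → PA=0x33FBB
#4 VA=0x4261549A (r,kernel):
  lvl0: tbl 0x22, slot 1 ⇒ 0x37007 (P1/RW1/US1/PS0)
  lvl1: tbl 0x37, slot 19 ⇒ 0x38007 (P1/RW1/US1/PS0)
  lvl2: tbl 0x38, slot 21 ⇒ 0x39007 (P1/RW1/US1/PS0)
  ⇒ phys 0x3949A  [3 reads]
#5 VA=0x481800E3F (r,kernel):
  lvl0: tbl 0x22, slot 18 ⇒ 0x3A007 (P1/RW1/US1/PS0)
  lvl1: tbl 0x3A, slot 12 ⇒ 0x3E087 (P1/RW1/US1/PS1)
  ⇒ phys 0x3EE3F (huge @L1)  [2 reads]

Access #1 fault: NONE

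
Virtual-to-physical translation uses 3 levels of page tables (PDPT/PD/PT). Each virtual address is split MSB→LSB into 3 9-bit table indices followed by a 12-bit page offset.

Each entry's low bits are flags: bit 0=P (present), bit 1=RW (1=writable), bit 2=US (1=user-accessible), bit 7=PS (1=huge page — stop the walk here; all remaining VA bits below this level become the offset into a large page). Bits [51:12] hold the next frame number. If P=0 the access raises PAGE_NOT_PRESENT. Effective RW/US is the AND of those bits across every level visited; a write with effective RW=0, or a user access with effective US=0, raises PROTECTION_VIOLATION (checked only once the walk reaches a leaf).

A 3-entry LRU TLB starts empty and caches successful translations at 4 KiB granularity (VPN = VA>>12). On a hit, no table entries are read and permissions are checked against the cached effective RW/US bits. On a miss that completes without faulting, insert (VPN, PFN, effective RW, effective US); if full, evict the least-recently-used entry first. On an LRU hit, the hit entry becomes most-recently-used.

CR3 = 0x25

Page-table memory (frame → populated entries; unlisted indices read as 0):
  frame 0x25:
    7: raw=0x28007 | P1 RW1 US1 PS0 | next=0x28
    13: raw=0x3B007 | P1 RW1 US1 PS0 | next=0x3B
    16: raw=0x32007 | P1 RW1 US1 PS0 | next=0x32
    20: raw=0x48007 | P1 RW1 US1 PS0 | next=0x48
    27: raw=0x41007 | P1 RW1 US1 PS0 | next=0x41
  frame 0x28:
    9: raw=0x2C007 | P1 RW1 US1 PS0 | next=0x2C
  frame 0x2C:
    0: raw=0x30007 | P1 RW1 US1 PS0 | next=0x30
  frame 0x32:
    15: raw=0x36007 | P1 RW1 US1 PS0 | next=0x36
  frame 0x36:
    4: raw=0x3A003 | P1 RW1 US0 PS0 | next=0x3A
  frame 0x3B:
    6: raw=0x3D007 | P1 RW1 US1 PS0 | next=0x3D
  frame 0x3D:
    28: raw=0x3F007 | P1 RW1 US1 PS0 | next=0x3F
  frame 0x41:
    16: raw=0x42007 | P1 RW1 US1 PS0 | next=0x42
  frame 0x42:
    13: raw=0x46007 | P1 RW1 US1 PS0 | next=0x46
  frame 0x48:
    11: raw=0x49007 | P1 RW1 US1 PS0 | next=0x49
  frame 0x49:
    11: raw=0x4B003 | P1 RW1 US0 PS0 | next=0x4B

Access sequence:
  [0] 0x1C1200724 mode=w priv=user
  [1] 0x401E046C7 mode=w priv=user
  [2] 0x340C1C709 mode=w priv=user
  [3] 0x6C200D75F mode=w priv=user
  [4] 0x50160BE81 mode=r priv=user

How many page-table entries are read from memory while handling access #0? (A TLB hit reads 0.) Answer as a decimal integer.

Trace:
#0 VA=0x1C1200724 (w,user):
  lvl0: tbl 0x25, slot 7 ⇒ 0x28007 (P1/RW1/US1/PS0)
  lvl1: tbl 0x28, slot 9 ⇒ 0x2C007 (P1/RW1/US1/PS0)
  lvl2: tbl 0x2C, slot 0 ⇒ 0x30007 (P1/RW1/US1/PS0)
  ⇒ phys 0x30724  [3 reads]
#1 VA=0x401E046C7 (w,user):
  lvl0: tbl 0x25, slot 16 ⇒ 0x32007 (P1/RW1/US1/PS0)
  lvl1: tbl 0x32, slot 15 ⇒ 0x36007 (P1/RW1/US1/PS0)
  lvl2: tbl 0x36, slot 4 ⇒ 0x3A003 (P1/RW1/US0/PS0)
  → PROTECTION_VIOLATION  (3 entries read)
#2 VA=0x340C1C709 (w,user):
  lvl0: tbl 0x25, slot 13 ⇒ 0x3B007 (P1/RW1/US1/PS0)
  lvl1: tbl 0x3B, slot 6 ⇒ 0x3D007 (P1/RW1/US1/PS0)
  lvl2: tbl 0x3D, slot 28 ⇒ 0x3F007 (P1/RW1/US1/PS0)
  ⇒ phys 0x3F709  [3 reads]
#3 VA=0x6C200D75F (w,user):
  lvl0: tbl 0x25, slot 27 ⇒ 0x41007 (P1/RW1/US1/PS0)
  lvl1: tbl 0x41, slot 16 ⇒ 0x42007 (P1/RW1/US1/PS0)
  lvl2: tbl 0x42, slot 13 ⇒ 0x46007 (P1/RW1/US1/PS0)
  ⇒ phys 0x4675F  [3 reads]
#4 VA=0x50160BE81 (r,user):
  lvl0: tbl 0x25, slot 20 ⇒ 0x48007 (P1/RW1/US1/PS0)
  lvl1: tbl 0x48, slot 11 ⇒ 0x49007 (P1/RW1/US1/PS0)
  lvl2: tbl 0x49, slot 11 ⇒ 0x4B003 (P1/RW1/US0/PS0)
  → PROTECTION_VIOLATION  (3 entries read)

Entries read for #0: 3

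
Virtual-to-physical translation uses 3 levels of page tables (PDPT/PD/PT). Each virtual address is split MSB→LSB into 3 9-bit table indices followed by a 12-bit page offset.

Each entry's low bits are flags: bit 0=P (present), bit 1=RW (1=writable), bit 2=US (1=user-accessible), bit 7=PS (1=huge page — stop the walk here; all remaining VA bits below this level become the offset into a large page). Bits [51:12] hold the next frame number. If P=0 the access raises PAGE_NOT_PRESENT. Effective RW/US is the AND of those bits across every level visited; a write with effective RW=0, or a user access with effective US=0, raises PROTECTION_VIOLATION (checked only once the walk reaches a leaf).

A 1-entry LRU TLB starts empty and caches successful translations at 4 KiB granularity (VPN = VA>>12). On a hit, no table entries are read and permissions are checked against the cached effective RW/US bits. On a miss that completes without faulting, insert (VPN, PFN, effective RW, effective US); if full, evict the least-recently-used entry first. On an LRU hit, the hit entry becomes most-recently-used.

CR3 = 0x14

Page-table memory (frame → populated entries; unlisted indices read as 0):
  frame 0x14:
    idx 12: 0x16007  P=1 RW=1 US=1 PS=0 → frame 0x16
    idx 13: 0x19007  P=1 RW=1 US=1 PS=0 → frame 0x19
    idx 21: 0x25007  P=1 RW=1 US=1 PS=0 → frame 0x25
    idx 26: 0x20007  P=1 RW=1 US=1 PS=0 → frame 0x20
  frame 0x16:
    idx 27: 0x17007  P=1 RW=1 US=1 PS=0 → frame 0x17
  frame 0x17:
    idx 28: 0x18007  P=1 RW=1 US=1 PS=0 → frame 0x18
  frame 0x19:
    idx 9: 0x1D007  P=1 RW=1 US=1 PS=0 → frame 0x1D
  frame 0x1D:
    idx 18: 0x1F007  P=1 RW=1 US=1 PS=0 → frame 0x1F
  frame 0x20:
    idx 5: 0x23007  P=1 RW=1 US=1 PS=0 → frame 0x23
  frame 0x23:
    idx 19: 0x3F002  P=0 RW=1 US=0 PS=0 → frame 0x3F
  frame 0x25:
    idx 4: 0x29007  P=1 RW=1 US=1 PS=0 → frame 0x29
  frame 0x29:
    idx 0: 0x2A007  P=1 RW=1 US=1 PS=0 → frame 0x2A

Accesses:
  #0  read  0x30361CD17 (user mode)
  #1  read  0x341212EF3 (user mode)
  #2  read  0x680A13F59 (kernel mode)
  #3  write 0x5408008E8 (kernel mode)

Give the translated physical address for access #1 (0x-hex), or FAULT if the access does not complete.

Per-access translation:
#0 VA=0x30361CD17 (r,user):
  [0] read 0x14 idx=12: raw=0x16007 flags P=1 W=1 U=1 S=0
  [1] read 0x16 idx=27: raw=0x17007 flags P=1 W=1 U=1 S=0
  [2] read 0x17 idx=28: raw=0x18007 flags P=1 W=1 U=1 S=0
  ✓ 0x18D17  — 3 lookups
#1 VA=0x341212EF3 (r,user):
  [0] read 0x14 idx=13: raw=0x19007 flags P=1 W=1 U=1 S=0
  [1] read 0x19 idx=9: raw=0x1D007 flags P=1 W=1 U=1 S=0
  [2] read 0x1D idx=18: raw=0x1F007 flags P=1 W=1 U=1 S=0
  ✓ 0x1FEF3  — 3 lookups
#2 VA=0x680A13F59 (r,kernel):
  [0] read 0x14 idx=26: raw=0x20007 flags P=1 W=1 U=1 S=0
  [1] read 0x20 idx=5: raw=0x23007 flags P=1 W=1 U=1 S=0
  [2] read 0x23 idx=19: raw=0x3F002 flags P=0 W=1 U=0 S=0
  ⇒ fault: PAGE_NOT_PRESENT  — 3 lookups
#3 VA=0x5408008E8 (w,kernel):
  [0] read 0x14 idx=21: raw=0x25007 flags P=1 W=1 U=1 S=0
  [1] read 0x25 idx=4: raw=0x29007 flags P=1 W=1 U=1 S=0
  [2] read 0x29 idx=0: raw=0x2A007 flags P=1 W=1 U=1 S=0
  ✓ 0x2A8E8  — 3 lookups

Access #1 PA: 0x1FEF3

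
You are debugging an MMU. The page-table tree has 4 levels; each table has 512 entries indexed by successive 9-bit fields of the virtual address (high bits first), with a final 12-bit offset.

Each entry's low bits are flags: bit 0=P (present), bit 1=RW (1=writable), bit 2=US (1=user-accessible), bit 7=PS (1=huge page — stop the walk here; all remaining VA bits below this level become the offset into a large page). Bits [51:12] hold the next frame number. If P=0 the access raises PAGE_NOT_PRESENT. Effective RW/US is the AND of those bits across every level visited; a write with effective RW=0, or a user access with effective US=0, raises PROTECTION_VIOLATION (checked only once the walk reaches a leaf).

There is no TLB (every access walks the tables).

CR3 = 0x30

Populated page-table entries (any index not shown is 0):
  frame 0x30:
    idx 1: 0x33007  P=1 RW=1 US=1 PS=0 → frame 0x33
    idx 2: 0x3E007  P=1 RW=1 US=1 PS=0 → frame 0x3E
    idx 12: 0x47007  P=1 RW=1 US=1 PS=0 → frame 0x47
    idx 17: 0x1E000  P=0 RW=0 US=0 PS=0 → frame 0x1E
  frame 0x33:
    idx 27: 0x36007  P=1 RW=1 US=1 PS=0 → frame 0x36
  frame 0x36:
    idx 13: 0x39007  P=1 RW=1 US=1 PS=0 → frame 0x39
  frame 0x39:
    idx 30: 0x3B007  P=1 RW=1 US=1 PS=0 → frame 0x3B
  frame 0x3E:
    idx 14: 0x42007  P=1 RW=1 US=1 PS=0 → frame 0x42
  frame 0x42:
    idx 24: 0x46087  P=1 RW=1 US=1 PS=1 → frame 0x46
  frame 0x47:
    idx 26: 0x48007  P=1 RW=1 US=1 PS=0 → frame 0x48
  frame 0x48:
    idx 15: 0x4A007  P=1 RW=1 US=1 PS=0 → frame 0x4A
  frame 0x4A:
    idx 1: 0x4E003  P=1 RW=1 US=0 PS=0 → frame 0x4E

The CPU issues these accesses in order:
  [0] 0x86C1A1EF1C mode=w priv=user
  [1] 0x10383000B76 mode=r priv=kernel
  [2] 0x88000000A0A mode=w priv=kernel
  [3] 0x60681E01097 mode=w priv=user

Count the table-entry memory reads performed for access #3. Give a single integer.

Walk each access:
#0 VA=0x86C1A1EF1C (w,user):
  [0] read 0x30 idx=1: raw=0x33007 flags P=1 W=1 U=1 S=0
  [1] read 0x33 idx=27: raw=0x36007 flags P=1 W=1 U=1 S=0
  [2] read 0x36 idx=13: raw=0x39007 flags P=1 W=1 U=1 S=0
  [3] read 0x39 idx=30: raw=0x3B007 flags P=1 W=1 U=1 S=0
  → PA=0x3BF1C  (4 entries read)
#1 VA=0x10383000B76 (r,kernel):
  [0] read 0x30 idx=2: raw=0x3E007 flags P=1 W=1 U=1 S=0
  [1] read 0x3E idx=14: raw=0x42007 flags P=1 W=1 U=1 S=0
  [2] read 0x42 idx=24: raw=0x46087 flags P=1 W=1 U=1 S=1
  → PA=0x46B76 (huge @L2)  (3 entries read)
#2 VA=0x88000000A0A (w,kernel):
  [0] read 0x30 idx=17: raw=0x1E000 flags P=0 W=0 U=0 S=0
  → PAGE_NOT_PRESENT  (1 entries read)
#3 VA=0x60681E01097 (w,user):
  [0] read 0x30 idx=12: raw=0x47007 flags P=1 W=1 U=1 S=0
  [1] read 0x47 idx=26: raw=0x48007 flags P=1 W=1 U=1 S=0
  [2] read 0x48 idx=15: raw=0x4A007 flags P=1 W=1 U=1 S=0
  [3] read 0x4A idx=1: raw=0x4E003 flags P=1 W=1 U=0 S=0
  → PROTECTION_VIOLATION  (4 entries read)

Entries read for #3: 4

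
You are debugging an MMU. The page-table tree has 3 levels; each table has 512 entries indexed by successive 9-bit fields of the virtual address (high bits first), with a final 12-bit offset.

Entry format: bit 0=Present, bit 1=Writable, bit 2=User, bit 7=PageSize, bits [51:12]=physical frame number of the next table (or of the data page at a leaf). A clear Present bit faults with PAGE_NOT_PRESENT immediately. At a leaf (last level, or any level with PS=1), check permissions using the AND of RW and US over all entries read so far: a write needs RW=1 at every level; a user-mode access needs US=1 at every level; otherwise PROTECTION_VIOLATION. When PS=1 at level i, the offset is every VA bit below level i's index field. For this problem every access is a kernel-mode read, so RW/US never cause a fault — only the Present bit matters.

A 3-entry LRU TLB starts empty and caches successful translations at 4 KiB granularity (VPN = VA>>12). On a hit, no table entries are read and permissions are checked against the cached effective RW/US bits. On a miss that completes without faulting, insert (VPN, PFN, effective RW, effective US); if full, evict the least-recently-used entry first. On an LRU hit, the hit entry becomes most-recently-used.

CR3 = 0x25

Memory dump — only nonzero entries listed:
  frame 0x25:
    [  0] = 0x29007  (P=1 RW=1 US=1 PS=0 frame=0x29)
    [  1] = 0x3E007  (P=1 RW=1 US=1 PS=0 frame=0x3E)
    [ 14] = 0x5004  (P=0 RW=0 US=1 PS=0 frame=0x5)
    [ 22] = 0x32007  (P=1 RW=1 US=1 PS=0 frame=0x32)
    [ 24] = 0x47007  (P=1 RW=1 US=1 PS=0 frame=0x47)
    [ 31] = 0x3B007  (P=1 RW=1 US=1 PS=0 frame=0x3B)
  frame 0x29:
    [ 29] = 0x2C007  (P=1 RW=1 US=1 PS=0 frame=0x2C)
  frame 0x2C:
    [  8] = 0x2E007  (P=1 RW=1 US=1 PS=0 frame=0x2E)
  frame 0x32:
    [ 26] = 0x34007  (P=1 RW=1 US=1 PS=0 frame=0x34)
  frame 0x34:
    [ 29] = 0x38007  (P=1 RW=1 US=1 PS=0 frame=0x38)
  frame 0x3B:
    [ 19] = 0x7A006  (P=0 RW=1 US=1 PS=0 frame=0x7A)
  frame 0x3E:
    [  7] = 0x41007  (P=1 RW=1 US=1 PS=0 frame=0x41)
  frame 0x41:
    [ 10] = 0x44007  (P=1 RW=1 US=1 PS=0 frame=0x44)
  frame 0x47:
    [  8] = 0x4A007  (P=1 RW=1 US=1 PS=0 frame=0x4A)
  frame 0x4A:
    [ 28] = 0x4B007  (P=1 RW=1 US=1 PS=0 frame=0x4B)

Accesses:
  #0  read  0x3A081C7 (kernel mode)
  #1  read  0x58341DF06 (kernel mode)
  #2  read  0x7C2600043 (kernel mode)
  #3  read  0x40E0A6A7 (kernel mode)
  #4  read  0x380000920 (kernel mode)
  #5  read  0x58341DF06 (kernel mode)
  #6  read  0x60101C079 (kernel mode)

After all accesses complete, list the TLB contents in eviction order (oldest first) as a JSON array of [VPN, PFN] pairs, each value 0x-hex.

Per-access translation:
#0 VA=0x3A081C7 (r,kernel):
  L0: frame=0x25 idx=0 entry=0x29007 [P=1 RW=1 US=1 PS=0]
  L1: frame=0x29 idx=29 entry=0x2C007 [P=1 RW=1 US=1 PS=0]
  L2: frame=0x2C idx=8 entry=0x2E007 [P=1 RW=1 US=1 PS=0]
  ✓ 0x2E1C7  — 3 lookups
#1 VA=0x58341DF06 (r,kernel):
  L0: frame=0x25 idx=22 entry=0x32007 [P=1 RW=1 US=1 PS=0]
  L1: frame=0x32 idx=26 entry=0x34007 [P=1 RW=1 US=1 PS=0]
  L2: frame=0x34 idx=29 entry=0x38007 [P=1 RW=1 US=1 PS=0]
  ✓ 0x38F06  — 3 lookups
#2 VA=0x7C2600043 (r,kernel):
  L0: frame=0x25 idx=31 entry=0x3B007 [P=1 RW=1 US=1 PS=0]
  L1: frame=0x3B idx=19 entry=0x7A006 [P=0 RW=1 US=1 PS=0]
  → PAGE_NOT_PRESENT  (2 entries read)
#3 VA=0x40E0A6A7 (r,kernel):
  L0: frame=0x25 idx=1 entry=0x3E007 [P=1 RW=1 US=1 PS=0]
  L1: frame=0x3E idx=7 entry=0x41007 [P=1 RW=1 US=1 PS=0]
  L2: frame=0x41 idx=10 entry=0x44007 [P=1 RW=1 US=1 PS=0]
  ✓ 0x446A7  — 3 lookups
#4 VA=0x380000920 (r,kernel):
  L0: frame=0x25 idx=14 entry=0x5004 [P=0 RW=0 US=1 PS=0]
  → PAGE_NOT_PRESENT  (1 entries read)
#5 VA=0x58341DF06 (r,kernel):
  TLB hit vpn=0x58341D → PA=0x38F06
#6 VA=0x60101C079 (r,kernel):
  L0: frame=0x25 idx=24 entry=0x47007 [P=1 RW=1 US=1 PS=0]
  L1: frame=0x47 idx=8 entry=0x4A007 [P=1 RW=1 US=1 PS=0]
  L2: frame=0x4A idx=28 entry=0x4B007 [P=1 RW=1 US=1 PS=0]
  ✓ 0x4B079  — 3 lookups

TLB: [["0x40E0A", "0x44"], ["0x58341D", "0x38"], ["0x60101C", "0x4B"]]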